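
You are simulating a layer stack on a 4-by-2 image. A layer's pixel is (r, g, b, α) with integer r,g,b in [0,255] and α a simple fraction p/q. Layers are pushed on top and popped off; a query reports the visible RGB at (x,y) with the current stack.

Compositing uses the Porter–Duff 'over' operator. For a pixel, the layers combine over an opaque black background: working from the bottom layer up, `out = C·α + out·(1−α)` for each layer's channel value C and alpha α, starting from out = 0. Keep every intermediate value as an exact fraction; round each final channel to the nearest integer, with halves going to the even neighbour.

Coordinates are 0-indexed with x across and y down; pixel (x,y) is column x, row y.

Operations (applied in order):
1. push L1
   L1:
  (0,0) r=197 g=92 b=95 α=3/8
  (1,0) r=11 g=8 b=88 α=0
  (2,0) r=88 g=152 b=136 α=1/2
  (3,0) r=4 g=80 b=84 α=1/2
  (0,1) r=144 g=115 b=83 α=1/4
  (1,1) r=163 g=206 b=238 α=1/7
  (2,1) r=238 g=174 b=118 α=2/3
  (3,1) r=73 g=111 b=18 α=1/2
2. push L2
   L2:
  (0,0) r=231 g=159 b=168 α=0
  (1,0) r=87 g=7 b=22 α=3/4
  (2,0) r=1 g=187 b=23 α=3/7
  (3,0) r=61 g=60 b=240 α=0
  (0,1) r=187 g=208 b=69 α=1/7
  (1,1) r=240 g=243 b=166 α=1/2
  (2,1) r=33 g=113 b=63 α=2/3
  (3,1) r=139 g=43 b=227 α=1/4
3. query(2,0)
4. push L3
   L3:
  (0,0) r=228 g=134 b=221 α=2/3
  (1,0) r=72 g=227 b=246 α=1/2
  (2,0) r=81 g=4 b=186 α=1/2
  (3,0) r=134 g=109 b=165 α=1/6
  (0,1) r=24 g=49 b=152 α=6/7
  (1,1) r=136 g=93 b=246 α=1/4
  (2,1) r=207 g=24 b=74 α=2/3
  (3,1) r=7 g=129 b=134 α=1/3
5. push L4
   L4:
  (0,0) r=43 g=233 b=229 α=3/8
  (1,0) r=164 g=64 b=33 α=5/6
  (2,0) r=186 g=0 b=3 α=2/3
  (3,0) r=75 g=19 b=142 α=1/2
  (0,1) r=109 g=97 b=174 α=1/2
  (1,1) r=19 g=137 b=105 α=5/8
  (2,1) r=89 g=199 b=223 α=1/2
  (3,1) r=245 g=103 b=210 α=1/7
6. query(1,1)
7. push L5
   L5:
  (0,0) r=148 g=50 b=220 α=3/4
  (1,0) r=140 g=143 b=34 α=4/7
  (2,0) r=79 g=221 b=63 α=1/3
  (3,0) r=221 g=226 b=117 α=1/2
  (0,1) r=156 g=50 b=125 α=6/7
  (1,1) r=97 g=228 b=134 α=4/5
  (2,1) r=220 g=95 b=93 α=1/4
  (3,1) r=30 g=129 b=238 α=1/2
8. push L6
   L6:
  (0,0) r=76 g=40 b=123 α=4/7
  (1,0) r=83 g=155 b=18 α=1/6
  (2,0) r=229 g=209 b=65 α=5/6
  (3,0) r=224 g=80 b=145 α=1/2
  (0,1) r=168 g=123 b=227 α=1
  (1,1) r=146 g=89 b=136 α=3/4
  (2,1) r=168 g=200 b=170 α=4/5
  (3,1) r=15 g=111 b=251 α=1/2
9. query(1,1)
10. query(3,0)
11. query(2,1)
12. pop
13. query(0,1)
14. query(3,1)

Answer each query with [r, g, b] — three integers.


query (2,0) [L1,L2] — begin 0,0,0
L1 α=1/2: [44, 76, 68]
L2 α=3/7: [179/7, 865/7, 341/7]
rounded: [26, 124, 49]

(1,1) stack=L1,L2,L3,L4; from [0,0,0]:
L1 α=1/7: [163/7, 206/7, 34]
L2 α=1/2: [1843/14, 1907/14, 100]
L3 α=1/4: [7433/56, 7023/56, 273/2]
L4 α=5/8: [27619/448, 59429/448, 1869/16]
rounded: [62, 133, 117]

(1,1) stack=L1,L2,L3,L4,L5,L6; from [0,0,0]:
+L1 (α=1/7) → [163/7, 206/7, 34]
+L2 (α=1/2) → [1843/14, 1907/14, 100]
+L3 (α=1/4) → [7433/56, 7023/56, 273/2]
+L4 (α=5/8) → [27619/448, 59429/448, 1869/16]
+L5 (α=4/5) → [201443/2240, 93601/448, 2089/16]
+L6 (α=3/4) → [1182563/8960, 213217/1792, 8617/64]
rounded: [132, 119, 135]

query (3,0) [L1,L2,L3,L4,L5,L6] — begin 0,0,0
L1 α=1/2: [2, 40, 42]
L2 α=0: [2, 40, 42]
L3 α=1/6: [24, 103/2, 125/2]
L4 α=1/2: [99/2, 141/4, 409/4]
L5 α=1/2: [541/4, 1045/8, 877/8]
L6 α=1/2: [1437/8, 1685/16, 2037/16]
= [180, 105, 127]

query (2,1) [L1,L2,L3,L4,L5,L6] — begin 0,0,0
after L1 α=2/3: [476/3, 116, 236/3]
after L2 α=2/3: [674/9, 114, 614/9]
after L3 α=2/3: [4400/27, 54, 1946/27]
after L4 α=1/2: [6803/54, 253/2, 7967/54]
after L5 α=1/4: [10763/72, 949/8, 9641/72]
after L6 α=4/5: [59147/360, 7349/40, 58601/360]
rounded: [164, 184, 163]

at x=0,y=1 over L1,L2,L3,L4,L5:
L1 α=1/4: [36, 115/4, 83/4]
L2 α=1/7: [403/7, 761/14, 387/14]
L3 α=6/7: [1411/49, 4877/98, 13155/98]
L4 α=1/2: [3376/49, 14383/196, 30207/196]
L5 α=6/7: [49240/343, 73183/1372, 177207/1372]
→ [144, 53, 129]

query (3,1) [L1,L2,L3,L4,L5] — begin 0,0,0
L1 α=1/2: [73/2, 111/2, 9]
L2 α=1/4: [497/8, 419/8, 127/2]
L3 α=1/3: [175/4, 935/12, 87]
L4 α=1/7: [145/2, 163/2, 732/7]
L5 α=1/2: [205/4, 421/4, 1199/7]
= [51, 105, 171]


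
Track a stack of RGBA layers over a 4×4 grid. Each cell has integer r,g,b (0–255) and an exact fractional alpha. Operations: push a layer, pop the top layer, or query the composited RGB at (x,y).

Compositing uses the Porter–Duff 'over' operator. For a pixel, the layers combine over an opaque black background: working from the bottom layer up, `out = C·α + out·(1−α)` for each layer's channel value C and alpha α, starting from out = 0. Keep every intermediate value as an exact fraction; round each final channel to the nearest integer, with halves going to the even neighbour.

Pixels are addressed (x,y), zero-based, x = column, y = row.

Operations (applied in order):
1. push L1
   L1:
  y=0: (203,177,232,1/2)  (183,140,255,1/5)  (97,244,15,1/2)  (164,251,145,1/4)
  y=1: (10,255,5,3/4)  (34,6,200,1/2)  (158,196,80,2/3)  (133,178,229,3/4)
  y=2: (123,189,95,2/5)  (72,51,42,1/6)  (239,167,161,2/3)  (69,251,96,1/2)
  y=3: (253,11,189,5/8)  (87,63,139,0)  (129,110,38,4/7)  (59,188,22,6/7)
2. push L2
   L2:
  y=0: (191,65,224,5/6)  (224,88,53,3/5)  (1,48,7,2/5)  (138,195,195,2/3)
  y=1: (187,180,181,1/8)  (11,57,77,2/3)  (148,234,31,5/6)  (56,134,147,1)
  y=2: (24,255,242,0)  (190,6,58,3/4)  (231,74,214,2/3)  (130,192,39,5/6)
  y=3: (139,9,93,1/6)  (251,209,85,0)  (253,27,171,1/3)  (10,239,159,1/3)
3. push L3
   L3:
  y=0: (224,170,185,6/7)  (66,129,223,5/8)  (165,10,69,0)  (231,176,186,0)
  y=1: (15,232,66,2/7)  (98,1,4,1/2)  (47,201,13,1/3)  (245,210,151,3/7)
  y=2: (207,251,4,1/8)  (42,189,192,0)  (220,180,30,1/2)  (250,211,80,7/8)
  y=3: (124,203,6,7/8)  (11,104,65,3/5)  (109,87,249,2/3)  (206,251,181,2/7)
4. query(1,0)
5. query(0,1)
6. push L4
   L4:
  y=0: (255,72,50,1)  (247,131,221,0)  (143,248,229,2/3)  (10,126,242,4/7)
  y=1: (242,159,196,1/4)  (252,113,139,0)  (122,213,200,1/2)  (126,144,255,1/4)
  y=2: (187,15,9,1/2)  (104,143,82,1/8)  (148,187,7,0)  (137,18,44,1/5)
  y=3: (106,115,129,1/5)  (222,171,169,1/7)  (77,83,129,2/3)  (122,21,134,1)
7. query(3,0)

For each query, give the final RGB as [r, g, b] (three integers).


at x=1,y=0 over L1,L2,L3:
L1 α=1/5: [183/5, 28, 51]
L2 α=3/5: [3726/25, 64, 261/5]
L3 α=5/8: [4857/50, 837/8, 3179/20]
= [97, 105, 159]

(0,1) stack=L1,L2,L3; from [0,0,0]:
after L1 α=3/4: [15/2, 765/4, 15/4]
after L2 α=1/8: [479/16, 6075/32, 829/32]
after L3 α=2/7: [2875/112, 45223/224, 8369/224]
rounded: [26, 202, 37]

at x=3,y=0 over L1,L2,L3,L4:
after L1 α=1/4: [41, 251/4, 145/4]
after L2 α=2/3: [317/3, 1811/12, 1705/12]
after L3 α=0: [317/3, 1811/12, 1705/12]
after L4 α=4/7: [51, 3827/28, 5577/28]
rounded: [51, 137, 199]


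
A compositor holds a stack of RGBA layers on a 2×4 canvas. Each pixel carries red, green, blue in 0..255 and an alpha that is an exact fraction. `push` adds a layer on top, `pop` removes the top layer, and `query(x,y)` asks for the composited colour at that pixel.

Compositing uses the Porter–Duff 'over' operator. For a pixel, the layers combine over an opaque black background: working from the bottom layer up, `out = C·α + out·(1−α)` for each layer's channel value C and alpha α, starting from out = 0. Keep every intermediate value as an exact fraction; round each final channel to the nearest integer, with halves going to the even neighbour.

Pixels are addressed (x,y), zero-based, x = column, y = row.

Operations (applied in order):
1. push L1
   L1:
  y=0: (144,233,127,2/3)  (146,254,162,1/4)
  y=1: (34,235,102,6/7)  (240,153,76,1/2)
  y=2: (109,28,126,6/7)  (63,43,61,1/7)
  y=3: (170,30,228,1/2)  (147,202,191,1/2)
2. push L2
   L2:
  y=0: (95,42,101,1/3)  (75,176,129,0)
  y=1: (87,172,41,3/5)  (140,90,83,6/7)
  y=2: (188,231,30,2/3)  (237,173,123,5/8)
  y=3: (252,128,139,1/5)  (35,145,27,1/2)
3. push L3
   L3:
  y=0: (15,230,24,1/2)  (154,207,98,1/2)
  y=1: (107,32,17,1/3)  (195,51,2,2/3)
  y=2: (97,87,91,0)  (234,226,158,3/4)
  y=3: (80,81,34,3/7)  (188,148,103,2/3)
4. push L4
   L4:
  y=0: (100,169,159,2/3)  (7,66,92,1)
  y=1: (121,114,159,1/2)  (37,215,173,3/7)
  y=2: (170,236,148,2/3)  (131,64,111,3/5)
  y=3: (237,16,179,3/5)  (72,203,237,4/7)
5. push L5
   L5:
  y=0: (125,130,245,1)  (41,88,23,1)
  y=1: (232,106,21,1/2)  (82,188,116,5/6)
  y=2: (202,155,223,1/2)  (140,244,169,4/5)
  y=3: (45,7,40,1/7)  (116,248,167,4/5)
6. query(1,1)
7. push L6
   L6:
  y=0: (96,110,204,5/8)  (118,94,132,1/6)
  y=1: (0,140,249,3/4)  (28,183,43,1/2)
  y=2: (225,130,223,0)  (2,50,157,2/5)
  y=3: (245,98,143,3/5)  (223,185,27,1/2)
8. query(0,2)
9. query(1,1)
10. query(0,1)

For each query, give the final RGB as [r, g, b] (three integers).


(1,1) stack=L1,L2,L3,L4,L5; from [0,0,0]:
after L1 α=1/2: [120, 153/2, 38]
after L2 α=6/7: [960/7, 1233/14, 536/7]
after L3 α=2/3: [1230/7, 887/14, 188/7]
after L4 α=3/7: [5697/49, 6289/49, 4385/49]
after L5 α=5/6: [25787/294, 52349/294, 10935/98]
= [88, 178, 112]

query (0,2) [L1,L2,L3,L4,L5,L6] — begin 0,0,0
L1 α=6/7: [654/7, 24, 108]
L2 α=2/3: [3286/21, 162, 56]
L3 α=0: [3286/21, 162, 56]
L4 α=2/3: [10426/63, 634/3, 352/3]
L5 α=1/2: [11576/63, 1099/6, 1021/6]
L6 α=0: [11576/63, 1099/6, 1021/6]
rounded: [184, 183, 170]

query (1,1) [L1,L2,L3,L4,L5,L6] — begin 0,0,0
after L1 α=1/2: [120, 153/2, 38]
after L2 α=6/7: [960/7, 1233/14, 536/7]
after L3 α=2/3: [1230/7, 887/14, 188/7]
after L4 α=3/7: [5697/49, 6289/49, 4385/49]
after L5 α=5/6: [25787/294, 52349/294, 10935/98]
after L6 α=1/2: [34019/588, 106151/588, 15149/196]
rounded: [58, 181, 77]

(0,1) stack=L1,L2,L3,L4,L5,L6; from [0,0,0]:
+L1 (α=6/7) → [204/7, 1410/7, 612/7]
+L2 (α=3/5) → [447/7, 6432/35, 417/7]
+L3 (α=1/3) → [1643/21, 13984/105, 953/21]
+L4 (α=1/2) → [2092/21, 12977/105, 2146/21]
+L5 (α=1/2) → [3482/21, 24107/210, 2587/42]
+L6 (α=3/4) → [1741/42, 112307/840, 33961/168]
= [41, 134, 202]


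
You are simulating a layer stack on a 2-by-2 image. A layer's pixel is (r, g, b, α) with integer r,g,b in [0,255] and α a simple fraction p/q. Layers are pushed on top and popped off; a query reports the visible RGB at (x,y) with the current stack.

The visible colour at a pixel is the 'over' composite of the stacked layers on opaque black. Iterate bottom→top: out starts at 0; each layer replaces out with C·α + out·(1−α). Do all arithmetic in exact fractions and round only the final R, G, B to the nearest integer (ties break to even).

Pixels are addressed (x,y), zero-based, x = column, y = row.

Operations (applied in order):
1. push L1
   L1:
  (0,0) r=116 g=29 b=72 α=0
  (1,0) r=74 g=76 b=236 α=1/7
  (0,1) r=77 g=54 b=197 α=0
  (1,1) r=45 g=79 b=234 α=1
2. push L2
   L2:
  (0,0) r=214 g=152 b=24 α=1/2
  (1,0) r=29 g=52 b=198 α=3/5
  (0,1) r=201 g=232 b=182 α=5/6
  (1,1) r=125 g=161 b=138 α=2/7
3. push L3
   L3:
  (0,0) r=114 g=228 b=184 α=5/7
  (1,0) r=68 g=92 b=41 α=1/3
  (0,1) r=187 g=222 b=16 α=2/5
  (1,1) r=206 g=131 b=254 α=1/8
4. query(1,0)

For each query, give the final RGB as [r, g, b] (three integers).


(1,0) stack=L1,L2,L3; from [0,0,0]:
after L1 α=1/7: [74/7, 76/7, 236/7]
after L2 α=3/5: [757/35, 1244/35, 926/7]
after L3 α=1/3: [1298/35, 5708/105, 713/7]
→ [37, 54, 102]


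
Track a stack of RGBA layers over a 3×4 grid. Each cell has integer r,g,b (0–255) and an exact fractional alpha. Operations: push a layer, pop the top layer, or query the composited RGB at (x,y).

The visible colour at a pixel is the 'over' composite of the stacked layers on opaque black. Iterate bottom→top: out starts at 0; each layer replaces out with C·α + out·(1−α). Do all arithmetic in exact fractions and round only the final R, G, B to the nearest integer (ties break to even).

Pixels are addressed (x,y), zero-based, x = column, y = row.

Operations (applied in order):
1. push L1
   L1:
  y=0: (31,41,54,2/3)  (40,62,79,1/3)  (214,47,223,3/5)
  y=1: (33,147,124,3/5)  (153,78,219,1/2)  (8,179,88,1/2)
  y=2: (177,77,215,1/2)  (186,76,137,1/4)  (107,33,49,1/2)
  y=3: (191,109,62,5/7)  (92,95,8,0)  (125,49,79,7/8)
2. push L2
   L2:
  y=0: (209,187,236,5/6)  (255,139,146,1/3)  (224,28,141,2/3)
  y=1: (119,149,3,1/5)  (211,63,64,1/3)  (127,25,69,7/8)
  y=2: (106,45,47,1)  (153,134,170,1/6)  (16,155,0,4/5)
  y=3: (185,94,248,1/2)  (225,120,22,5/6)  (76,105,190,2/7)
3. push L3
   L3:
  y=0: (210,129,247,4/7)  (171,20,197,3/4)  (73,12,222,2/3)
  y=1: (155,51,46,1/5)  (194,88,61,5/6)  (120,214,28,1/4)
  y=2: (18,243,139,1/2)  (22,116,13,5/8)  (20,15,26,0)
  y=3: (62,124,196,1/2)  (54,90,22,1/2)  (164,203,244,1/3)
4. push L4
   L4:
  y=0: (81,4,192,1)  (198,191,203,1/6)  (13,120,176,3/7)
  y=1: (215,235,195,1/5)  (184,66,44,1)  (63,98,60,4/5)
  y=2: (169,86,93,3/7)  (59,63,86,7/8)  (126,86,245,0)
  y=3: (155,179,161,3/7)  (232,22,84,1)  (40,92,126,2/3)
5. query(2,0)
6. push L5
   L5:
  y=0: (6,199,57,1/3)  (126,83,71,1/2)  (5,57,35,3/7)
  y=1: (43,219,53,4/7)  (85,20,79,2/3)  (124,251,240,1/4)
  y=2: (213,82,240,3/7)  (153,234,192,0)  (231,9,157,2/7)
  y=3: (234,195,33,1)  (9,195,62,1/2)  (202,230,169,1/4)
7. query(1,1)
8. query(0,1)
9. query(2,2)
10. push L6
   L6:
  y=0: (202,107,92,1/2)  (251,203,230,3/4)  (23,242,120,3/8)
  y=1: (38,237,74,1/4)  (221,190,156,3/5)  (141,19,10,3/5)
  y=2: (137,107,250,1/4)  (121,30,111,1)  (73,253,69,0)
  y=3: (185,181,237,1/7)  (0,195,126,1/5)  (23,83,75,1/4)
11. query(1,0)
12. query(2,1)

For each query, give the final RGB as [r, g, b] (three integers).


query (2,0) [L1,L2,L3,L4] — begin 0,0,0
+L1 (α=3/5) → [642/5, 141/5, 669/5]
+L2 (α=2/3) → [2882/15, 421/15, 693/5]
+L3 (α=2/3) → [5072/45, 781/45, 971/5]
+L4 (α=3/7) → [3149/45, 19324/315, 932/5]
= [70, 61, 186]

query (1,1) [L1,L2,L3,L4,L5] — begin 0,0,0
L1 α=1/2: [153/2, 39, 219/2]
L2 α=1/3: [364/3, 47, 283/3]
L3 α=5/6: [1637/9, 487/6, 599/9]
L4 α=1: [184, 66, 44]
L5 α=2/3: [118, 106/3, 202/3]
= [118, 35, 67]

at x=0,y=1 over L1,L2,L3,L4,L5:
L1 α=3/5: [99/5, 441/5, 372/5]
L2 α=1/5: [991/25, 2509/25, 1503/25]
L3 α=1/5: [7839/125, 11311/125, 7162/125]
L4 α=1/5: [58231/625, 74619/625, 53023/625]
L5 α=4/7: [282193/4375, 771357/4375, 291569/4375]
→ [65, 176, 67]

(2,2) stack=L1,L2,L3,L4,L5; from [0,0,0]:
+L1 (α=1/2) → [107/2, 33/2, 49/2]
+L2 (α=4/5) → [47/2, 1273/10, 49/10]
+L3 (α=0) → [47/2, 1273/10, 49/10]
+L4 (α=0) → [47/2, 1273/10, 49/10]
+L5 (α=2/7) → [1159/14, 187/2, 677/14]
rounded: [83, 94, 48]

(1,0) stack=L1,L2,L3,L4,L5,L6; from [0,0,0]:
+L1 (α=1/3) → [40/3, 62/3, 79/3]
+L2 (α=1/3) → [845/9, 541/9, 596/9]
+L3 (α=3/4) → [2731/18, 1081/36, 5915/36]
+L4 (α=1/6) → [17219/108, 12281/216, 36883/216]
+L5 (α=1/2) → [30827/216, 30209/432, 52219/432]
+L6 (α=3/4) → [193475/864, 293297/1728, 350299/1728]
rounded: [224, 170, 203]

query (2,1) [L1,L2,L3,L4,L5,L6] — begin 0,0,0
after L1 α=1/2: [4, 179/2, 44]
after L2 α=7/8: [893/8, 529/16, 527/8]
after L3 α=1/4: [3639/32, 5011/64, 1805/32]
after L4 α=4/5: [11703/160, 30099/320, 1897/32]
after L5 α=1/4: [54949/640, 170617/1280, 13371/128]
after L6 α=3/5: [190309/1600, 207097/3200, 15291/320]
rounded: [119, 65, 48]


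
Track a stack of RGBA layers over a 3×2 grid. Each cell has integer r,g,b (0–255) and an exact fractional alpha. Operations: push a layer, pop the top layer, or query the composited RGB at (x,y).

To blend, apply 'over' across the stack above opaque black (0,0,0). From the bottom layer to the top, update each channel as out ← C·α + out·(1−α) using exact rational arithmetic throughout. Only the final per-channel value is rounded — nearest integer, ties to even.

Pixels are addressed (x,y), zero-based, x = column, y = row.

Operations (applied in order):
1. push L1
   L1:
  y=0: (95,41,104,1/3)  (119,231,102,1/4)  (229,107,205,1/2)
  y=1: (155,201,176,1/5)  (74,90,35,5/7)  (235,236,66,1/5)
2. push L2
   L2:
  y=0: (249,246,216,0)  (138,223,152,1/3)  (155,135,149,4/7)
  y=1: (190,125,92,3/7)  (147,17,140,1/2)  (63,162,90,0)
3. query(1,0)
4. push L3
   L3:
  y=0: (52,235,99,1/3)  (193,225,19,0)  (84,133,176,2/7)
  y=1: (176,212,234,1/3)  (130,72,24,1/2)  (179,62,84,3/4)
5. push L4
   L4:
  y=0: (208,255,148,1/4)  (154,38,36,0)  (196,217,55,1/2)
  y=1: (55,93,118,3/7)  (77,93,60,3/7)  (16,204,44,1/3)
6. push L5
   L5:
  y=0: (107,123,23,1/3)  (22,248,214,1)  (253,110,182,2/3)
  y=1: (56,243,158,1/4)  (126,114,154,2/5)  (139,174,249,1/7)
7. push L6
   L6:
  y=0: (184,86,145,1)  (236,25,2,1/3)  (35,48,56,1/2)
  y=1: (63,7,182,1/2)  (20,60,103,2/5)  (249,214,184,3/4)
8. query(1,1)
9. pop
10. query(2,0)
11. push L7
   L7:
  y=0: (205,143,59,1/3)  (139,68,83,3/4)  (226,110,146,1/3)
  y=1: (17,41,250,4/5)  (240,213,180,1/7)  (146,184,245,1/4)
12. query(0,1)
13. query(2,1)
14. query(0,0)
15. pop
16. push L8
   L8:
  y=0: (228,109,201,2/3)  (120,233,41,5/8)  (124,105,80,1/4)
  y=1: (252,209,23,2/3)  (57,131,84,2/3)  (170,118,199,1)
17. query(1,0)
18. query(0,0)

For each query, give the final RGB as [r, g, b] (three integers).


query (1,0) [L1,L2] — begin 0,0,0
+L1 (α=1/4) → [119/4, 231/4, 51/2]
+L2 (α=1/3) → [395/6, 677/6, 203/3]
rounded: [66, 113, 68]

query (1,1) [L1,L2,L3,L4,L5,L6] — begin 0,0,0
after L1 α=5/7: [370/7, 450/7, 25]
after L2 α=1/2: [1399/14, 569/14, 165/2]
after L3 α=1/2: [3219/28, 1577/28, 213/4]
after L4 α=3/7: [4836/49, 3530/49, 393/7]
after L5 α=2/5: [26856/245, 21762/245, 667/7]
after L6 α=2/5: [90368/1225, 94686/1225, 3443/35]
→ [74, 77, 98]

at x=2,y=0 over L1,L2,L3,L4,L5:
+L1 (α=1/2) → [229/2, 107/2, 205/2]
+L2 (α=4/7) → [1927/14, 1401/14, 1807/14]
+L3 (α=2/7) → [11987/98, 10729/98, 13963/98]
+L4 (α=1/2) → [31195/196, 31995/196, 19353/196]
+L5 (α=2/3) → [43457/196, 75115/588, 90697/588]
→ [222, 128, 154]

(0,1) stack=L1,L2,L3,L4,L5,L7; from [0,0,0]:
L1 α=1/5: [31, 201/5, 176/5]
L2 α=3/7: [694/7, 2679/35, 2084/35]
L3 α=1/3: [2620/21, 12778/105, 12358/105]
L4 α=3/7: [13945/147, 80407/735, 86602/735]
L5 α=1/4: [16689/196, 69971/490, 31328/245]
L7 α=4/5: [30017/980, 150331/2450, 276328/1225]
rounded: [31, 61, 226]

at x=2,y=1 over L1,L2,L3,L4,L5,L7:
L1 α=1/5: [47, 236/5, 66/5]
L2 α=0: [47, 236/5, 66/5]
L3 α=3/4: [146, 583/10, 663/10]
L4 α=1/3: [308/3, 1603/15, 883/15]
L5 α=1/7: [755/7, 4076/35, 3011/35]
L7 α=1/4: [3287/28, 4667/35, 4402/35]
= [117, 133, 126]

query (0,0) [L1,L2,L3,L4,L5,L7] — begin 0,0,0
after L1 α=1/3: [95/3, 41/3, 104/3]
after L2 α=0: [95/3, 41/3, 104/3]
after L3 α=1/3: [346/9, 787/9, 505/9]
after L4 α=1/4: [485/6, 388/3, 949/12]
after L5 α=1/3: [806/9, 1145/9, 1087/18]
after L7 α=1/3: [3457/27, 3577/27, 1618/27]
rounded: [128, 132, 60]

at x=1,y=0 over L1,L2,L3,L4,L5,L8:
L1 α=1/4: [119/4, 231/4, 51/2]
L2 α=1/3: [395/6, 677/6, 203/3]
L3 α=0: [395/6, 677/6, 203/3]
L4 α=0: [395/6, 677/6, 203/3]
L5 α=1: [22, 248, 214]
L8 α=5/8: [333/4, 1909/8, 847/8]
= [83, 239, 106]

(0,0) stack=L1,L2,L3,L4,L5,L8; from [0,0,0]:
L1 α=1/3: [95/3, 41/3, 104/3]
L2 α=0: [95/3, 41/3, 104/3]
L3 α=1/3: [346/9, 787/9, 505/9]
L4 α=1/4: [485/6, 388/3, 949/12]
L5 α=1/3: [806/9, 1145/9, 1087/18]
L8 α=2/3: [4910/27, 3107/27, 8323/54]
rounded: [182, 115, 154]


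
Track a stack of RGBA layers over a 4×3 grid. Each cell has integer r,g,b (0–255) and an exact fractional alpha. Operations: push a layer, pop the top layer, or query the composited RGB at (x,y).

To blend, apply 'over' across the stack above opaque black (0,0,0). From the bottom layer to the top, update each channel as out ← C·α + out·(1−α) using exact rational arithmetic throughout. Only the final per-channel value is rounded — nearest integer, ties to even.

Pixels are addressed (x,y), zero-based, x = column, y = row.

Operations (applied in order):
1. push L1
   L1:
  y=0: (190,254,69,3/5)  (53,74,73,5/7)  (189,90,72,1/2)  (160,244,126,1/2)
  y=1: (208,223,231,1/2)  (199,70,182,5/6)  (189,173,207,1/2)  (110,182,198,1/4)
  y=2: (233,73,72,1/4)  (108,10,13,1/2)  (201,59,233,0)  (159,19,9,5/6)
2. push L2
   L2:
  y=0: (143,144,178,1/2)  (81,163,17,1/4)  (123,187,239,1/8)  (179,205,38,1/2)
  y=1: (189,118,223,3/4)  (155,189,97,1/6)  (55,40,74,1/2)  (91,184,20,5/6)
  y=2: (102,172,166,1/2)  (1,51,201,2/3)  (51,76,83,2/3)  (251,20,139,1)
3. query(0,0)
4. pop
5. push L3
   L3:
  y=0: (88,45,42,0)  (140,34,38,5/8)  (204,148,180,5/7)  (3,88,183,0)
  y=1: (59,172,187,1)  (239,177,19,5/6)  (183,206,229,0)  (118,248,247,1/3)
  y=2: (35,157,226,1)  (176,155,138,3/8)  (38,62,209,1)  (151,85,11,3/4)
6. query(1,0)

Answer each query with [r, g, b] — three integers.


(0,0) stack=L1,L2; from [0,0,0]:
after L1 α=3/5: [114, 762/5, 207/5]
after L2 α=1/2: [257/2, 741/5, 1097/10]
→ [128, 148, 110]

(1,0) stack=L1,L3; from [0,0,0]:
after L1 α=5/7: [265/7, 370/7, 365/7]
after L3 α=5/8: [5695/56, 575/14, 2425/56]
= [102, 41, 43]


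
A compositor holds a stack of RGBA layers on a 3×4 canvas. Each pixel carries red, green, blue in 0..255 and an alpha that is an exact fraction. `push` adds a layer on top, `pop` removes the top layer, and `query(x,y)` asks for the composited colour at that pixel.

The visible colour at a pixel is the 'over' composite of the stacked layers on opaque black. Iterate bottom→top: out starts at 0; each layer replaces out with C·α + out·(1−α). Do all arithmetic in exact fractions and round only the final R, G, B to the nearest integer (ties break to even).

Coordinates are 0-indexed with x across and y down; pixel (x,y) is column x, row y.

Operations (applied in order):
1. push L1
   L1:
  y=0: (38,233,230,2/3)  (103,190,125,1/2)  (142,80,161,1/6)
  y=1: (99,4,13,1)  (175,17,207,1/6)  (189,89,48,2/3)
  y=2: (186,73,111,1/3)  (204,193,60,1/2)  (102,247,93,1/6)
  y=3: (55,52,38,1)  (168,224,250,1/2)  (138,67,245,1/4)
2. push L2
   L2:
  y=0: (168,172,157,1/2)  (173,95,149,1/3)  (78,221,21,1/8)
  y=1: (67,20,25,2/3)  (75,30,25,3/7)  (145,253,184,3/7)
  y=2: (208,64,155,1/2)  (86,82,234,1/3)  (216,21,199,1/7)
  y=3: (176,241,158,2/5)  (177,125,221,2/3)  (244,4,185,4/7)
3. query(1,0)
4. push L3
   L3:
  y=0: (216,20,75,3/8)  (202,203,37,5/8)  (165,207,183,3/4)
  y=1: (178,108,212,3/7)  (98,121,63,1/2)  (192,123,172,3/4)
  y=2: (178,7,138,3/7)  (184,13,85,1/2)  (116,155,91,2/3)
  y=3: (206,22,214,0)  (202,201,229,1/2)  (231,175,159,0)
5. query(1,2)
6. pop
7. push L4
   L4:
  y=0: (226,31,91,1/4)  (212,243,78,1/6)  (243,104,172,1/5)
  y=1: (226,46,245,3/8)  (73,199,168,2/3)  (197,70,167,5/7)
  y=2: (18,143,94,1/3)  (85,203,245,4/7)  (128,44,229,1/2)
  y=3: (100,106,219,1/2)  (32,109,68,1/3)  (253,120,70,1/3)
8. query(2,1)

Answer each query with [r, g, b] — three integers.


at x=1,y=0 over L1,L2:
+L1 (α=1/2) → [103/2, 95, 125/2]
+L2 (α=1/3) → [92, 95, 274/3]
→ [92, 95, 91]

(1,2) stack=L1,L2,L3; from [0,0,0]:
after L1 α=1/2: [102, 193/2, 30]
after L2 α=1/3: [290/3, 275/3, 98]
after L3 α=1/2: [421/3, 157/3, 183/2]
= [140, 52, 92]

(2,1) stack=L1,L2,L4; from [0,0,0]:
+L1 (α=2/3) → [126, 178/3, 32]
+L2 (α=3/7) → [939/7, 427/3, 680/7]
+L4 (α=5/7) → [8773/49, 272/3, 7205/49]
rounded: [179, 91, 147]


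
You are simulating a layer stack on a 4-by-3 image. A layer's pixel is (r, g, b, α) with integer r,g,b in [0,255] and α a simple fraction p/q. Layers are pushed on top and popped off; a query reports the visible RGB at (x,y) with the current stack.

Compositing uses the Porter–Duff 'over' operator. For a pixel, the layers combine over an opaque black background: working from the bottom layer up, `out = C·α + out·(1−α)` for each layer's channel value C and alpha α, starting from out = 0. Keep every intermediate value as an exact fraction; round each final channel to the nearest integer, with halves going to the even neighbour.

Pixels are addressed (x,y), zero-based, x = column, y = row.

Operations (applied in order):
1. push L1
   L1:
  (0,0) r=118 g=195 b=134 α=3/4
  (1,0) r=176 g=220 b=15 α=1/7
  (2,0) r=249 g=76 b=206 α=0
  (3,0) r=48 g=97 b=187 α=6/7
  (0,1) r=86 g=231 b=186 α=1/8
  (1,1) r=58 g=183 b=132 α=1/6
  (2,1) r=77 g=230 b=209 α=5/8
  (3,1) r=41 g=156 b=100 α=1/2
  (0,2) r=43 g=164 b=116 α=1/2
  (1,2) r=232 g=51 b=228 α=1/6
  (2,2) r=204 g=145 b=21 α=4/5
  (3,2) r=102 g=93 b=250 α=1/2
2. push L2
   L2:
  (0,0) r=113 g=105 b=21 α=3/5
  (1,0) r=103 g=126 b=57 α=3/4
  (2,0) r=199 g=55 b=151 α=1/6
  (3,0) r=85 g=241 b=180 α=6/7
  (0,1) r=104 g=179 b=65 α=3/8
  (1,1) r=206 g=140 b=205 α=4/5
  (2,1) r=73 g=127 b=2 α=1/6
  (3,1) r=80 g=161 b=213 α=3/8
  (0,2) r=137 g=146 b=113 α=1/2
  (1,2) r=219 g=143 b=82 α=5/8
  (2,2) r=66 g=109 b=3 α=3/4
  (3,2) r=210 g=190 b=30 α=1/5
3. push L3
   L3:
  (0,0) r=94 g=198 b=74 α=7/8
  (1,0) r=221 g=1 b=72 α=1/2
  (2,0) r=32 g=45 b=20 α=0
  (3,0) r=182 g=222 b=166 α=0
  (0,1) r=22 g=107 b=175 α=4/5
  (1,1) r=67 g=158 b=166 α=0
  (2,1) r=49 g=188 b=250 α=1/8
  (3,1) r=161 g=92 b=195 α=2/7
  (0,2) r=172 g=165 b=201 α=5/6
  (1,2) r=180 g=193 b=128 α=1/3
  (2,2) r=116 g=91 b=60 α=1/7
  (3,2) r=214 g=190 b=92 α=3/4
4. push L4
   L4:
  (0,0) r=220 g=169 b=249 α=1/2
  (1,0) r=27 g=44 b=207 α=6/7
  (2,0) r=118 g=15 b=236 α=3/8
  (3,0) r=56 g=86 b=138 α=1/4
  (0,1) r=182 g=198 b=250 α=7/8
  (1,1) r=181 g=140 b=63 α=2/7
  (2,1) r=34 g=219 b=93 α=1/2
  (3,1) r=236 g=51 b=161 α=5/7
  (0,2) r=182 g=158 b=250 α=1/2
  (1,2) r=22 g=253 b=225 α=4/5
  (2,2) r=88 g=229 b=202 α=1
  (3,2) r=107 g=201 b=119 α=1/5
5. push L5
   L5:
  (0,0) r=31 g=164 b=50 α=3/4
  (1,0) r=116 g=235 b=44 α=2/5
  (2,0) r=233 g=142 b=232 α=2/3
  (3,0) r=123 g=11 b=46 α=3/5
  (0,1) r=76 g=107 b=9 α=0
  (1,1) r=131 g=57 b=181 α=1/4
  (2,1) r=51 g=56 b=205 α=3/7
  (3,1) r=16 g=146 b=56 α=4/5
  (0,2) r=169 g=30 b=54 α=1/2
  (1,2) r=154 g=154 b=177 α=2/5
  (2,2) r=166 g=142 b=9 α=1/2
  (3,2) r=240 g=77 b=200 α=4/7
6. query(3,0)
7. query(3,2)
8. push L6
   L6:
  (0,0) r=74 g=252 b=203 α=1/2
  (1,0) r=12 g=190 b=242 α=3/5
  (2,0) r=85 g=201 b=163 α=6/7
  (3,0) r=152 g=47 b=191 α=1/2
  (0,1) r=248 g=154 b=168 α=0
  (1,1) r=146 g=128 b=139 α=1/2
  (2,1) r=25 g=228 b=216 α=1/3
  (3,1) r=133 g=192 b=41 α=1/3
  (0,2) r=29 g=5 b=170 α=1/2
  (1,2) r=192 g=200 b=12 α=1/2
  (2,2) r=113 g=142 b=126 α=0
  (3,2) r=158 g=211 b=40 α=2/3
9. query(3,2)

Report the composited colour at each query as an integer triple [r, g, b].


at x=3,y=0 over L1,L2,L3,L4,L5:
after L1 α=6/7: [288/7, 582/7, 1122/7]
after L2 α=6/7: [3858/49, 10704/49, 8682/49]
after L3 α=0: [3858/49, 10704/49, 8682/49]
after L4 α=1/4: [7159/98, 18163/98, 8202/49]
after L5 α=3/5: [5048/49, 3956/49, 23166/245]
= [103, 81, 95]

(3,2) stack=L1,L2,L3,L4,L5; from [0,0,0]:
+L1 (α=1/2) → [51, 93/2, 125]
+L2 (α=1/5) → [414/5, 376/5, 106]
+L3 (α=3/4) → [906/5, 1613/10, 191/2]
+L4 (α=1/5) → [4159/25, 4231/25, 501/5]
+L5 (α=4/7) → [5211/25, 20393/175, 5503/35]
= [208, 117, 157]

query (3,2) [L1,L2,L3,L4,L5,L6] — begin 0,0,0
+L1 (α=1/2) → [51, 93/2, 125]
+L2 (α=1/5) → [414/5, 376/5, 106]
+L3 (α=3/4) → [906/5, 1613/10, 191/2]
+L4 (α=1/5) → [4159/25, 4231/25, 501/5]
+L5 (α=4/7) → [5211/25, 20393/175, 5503/35]
+L6 (α=2/3) → [13111/75, 94243/525, 8303/105]
→ [175, 180, 79]


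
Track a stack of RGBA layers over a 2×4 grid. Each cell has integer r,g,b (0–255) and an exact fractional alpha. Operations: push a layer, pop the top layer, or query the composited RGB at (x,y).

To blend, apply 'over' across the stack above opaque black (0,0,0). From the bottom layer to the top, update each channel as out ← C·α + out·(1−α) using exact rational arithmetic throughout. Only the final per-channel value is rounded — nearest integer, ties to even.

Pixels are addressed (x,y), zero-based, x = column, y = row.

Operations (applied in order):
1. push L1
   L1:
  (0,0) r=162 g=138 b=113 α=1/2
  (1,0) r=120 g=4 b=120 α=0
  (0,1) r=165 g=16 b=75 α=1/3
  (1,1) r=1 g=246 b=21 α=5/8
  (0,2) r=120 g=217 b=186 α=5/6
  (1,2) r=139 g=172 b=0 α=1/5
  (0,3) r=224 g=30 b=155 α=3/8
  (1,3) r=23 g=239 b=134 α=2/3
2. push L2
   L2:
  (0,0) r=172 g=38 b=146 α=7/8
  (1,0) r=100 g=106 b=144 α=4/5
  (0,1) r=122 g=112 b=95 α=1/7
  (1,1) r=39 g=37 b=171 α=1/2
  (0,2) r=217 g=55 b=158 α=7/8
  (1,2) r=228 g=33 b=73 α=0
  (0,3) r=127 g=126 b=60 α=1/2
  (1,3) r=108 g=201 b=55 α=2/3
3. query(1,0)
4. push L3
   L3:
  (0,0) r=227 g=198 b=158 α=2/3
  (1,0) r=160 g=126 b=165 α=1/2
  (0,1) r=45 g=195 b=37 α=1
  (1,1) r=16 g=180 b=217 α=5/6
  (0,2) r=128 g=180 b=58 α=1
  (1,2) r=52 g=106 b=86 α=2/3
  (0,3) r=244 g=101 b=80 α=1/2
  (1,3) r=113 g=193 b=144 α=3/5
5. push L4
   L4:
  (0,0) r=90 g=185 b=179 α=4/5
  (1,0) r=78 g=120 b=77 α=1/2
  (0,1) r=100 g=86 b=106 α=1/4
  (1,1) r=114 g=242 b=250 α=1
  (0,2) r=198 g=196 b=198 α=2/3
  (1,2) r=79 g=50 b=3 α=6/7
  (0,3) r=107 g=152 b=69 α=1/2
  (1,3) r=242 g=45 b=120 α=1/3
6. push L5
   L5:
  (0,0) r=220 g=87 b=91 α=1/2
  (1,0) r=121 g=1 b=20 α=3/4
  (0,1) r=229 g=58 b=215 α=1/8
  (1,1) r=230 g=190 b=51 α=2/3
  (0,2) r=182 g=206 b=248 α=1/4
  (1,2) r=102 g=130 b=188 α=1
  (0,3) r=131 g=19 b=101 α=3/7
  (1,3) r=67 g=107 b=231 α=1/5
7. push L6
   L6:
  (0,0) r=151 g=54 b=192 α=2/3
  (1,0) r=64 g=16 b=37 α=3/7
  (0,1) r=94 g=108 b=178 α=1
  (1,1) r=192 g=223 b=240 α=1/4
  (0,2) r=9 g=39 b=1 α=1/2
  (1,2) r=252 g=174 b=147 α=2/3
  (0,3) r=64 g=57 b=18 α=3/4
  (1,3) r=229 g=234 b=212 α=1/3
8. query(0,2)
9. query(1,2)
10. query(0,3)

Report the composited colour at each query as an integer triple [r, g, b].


query (1,0) [L1,L2] — begin 0,0,0
after L1 α=0: [0, 0, 0]
after L2 α=4/5: [80, 424/5, 576/5]
→ [80, 85, 115]

at x=0,y=2 over L1,L2,L3,L4,L5,L6:
L1 α=5/6: [100, 1085/6, 155]
L2 α=7/8: [1619/8, 3395/48, 1261/8]
L3 α=1: [128, 180, 58]
L4 α=2/3: [524/3, 572/3, 454/3]
L5 α=1/4: [353/2, 389/2, 351/2]
L6 α=1/2: [371/4, 467/4, 353/4]
→ [93, 117, 88]

query (1,2) [L1,L2,L3,L4,L5,L6] — begin 0,0,0
L1 α=1/5: [139/5, 172/5, 0]
L2 α=0: [139/5, 172/5, 0]
L3 α=2/3: [659/15, 1232/15, 172/3]
L4 α=6/7: [7769/105, 5732/105, 226/21]
L5 α=1: [102, 130, 188]
L6 α=2/3: [202, 478/3, 482/3]
rounded: [202, 159, 161]

(0,3) stack=L1,L2,L3,L4,L5,L6; from [0,0,0]:
+L1 (α=3/8) → [84, 45/4, 465/8]
+L2 (α=1/2) → [211/2, 549/8, 945/16]
+L3 (α=1/2) → [699/4, 1357/16, 2225/32]
+L4 (α=1/2) → [1127/8, 3789/32, 4433/64]
+L5 (α=3/7) → [1913/14, 4245/56, 9281/112]
+L6 (α=3/4) → [4601/56, 13821/224, 15329/448]
→ [82, 62, 34]


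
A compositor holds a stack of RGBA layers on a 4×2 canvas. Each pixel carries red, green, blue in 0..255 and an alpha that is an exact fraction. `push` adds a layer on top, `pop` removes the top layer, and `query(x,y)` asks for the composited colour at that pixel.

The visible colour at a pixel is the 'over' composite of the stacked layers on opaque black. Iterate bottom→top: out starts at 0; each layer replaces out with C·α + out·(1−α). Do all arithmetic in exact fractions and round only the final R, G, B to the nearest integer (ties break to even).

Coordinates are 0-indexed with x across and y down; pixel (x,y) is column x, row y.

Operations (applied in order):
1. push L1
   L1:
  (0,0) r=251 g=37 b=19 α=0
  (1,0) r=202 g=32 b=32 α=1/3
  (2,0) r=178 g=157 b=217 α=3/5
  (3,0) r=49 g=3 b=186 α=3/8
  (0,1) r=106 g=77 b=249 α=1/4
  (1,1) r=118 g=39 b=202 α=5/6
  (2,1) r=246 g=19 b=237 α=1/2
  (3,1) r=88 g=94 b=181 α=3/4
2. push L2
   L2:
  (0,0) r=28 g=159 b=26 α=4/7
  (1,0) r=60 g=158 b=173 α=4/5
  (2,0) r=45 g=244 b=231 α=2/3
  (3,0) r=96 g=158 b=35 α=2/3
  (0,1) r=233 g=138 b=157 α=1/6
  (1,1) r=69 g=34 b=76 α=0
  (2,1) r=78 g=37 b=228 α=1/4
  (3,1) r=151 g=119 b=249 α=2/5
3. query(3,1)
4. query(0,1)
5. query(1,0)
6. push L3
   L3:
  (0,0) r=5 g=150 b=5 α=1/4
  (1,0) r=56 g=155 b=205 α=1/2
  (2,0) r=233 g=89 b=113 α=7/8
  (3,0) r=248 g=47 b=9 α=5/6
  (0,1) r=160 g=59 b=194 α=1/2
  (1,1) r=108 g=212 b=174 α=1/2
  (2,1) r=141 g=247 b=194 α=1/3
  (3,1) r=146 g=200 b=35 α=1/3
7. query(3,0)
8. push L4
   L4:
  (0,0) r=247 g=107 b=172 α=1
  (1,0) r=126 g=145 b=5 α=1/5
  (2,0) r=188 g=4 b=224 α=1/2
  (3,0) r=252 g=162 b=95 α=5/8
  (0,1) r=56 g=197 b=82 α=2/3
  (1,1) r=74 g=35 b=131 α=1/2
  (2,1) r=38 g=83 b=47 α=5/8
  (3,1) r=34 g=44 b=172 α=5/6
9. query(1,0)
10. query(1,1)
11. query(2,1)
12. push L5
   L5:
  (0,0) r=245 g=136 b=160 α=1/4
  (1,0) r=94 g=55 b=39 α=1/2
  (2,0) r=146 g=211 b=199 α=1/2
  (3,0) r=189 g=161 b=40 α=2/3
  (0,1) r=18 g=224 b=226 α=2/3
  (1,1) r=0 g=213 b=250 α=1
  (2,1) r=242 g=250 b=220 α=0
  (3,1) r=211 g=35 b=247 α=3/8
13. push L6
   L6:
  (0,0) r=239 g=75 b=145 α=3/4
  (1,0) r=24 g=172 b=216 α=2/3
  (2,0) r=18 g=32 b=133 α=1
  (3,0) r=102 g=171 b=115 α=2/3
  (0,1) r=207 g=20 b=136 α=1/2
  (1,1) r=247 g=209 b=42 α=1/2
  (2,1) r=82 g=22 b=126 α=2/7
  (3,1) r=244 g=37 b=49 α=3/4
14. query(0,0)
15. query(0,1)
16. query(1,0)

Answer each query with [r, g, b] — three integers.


at x=3,y=1 over L1,L2:
L1 α=3/4: [66, 141/2, 543/4]
L2 α=2/5: [100, 899/10, 3621/20]
→ [100, 90, 181]

(0,1) stack=L1,L2; from [0,0,0]:
L1 α=1/4: [53/2, 77/4, 249/4]
L2 α=1/6: [731/12, 937/24, 1873/24]
= [61, 39, 78]

at x=1,y=0 over L1,L2:
after L1 α=1/3: [202/3, 32/3, 32/3]
after L2 α=4/5: [922/15, 1928/15, 2108/15]
= [61, 129, 141]

at x=3,y=0 over L1,L2,L3:
+L1 (α=3/8) → [147/8, 9/8, 279/4]
+L2 (α=2/3) → [561/8, 2537/24, 559/12]
+L3 (α=5/6) → [10481/48, 8177/144, 1099/72]
rounded: [218, 57, 15]

query (1,0) [L1,L2,L3,L4] — begin 0,0,0
+L1 (α=1/3) → [202/3, 32/3, 32/3]
+L2 (α=4/5) → [922/15, 1928/15, 2108/15]
+L3 (α=1/2) → [881/15, 4253/30, 5183/30]
+L4 (α=1/5) → [5414/75, 10681/75, 10441/75]
→ [72, 142, 139]

query (1,1) [L1,L2,L3,L4] — begin 0,0,0
after L1 α=5/6: [295/3, 65/2, 505/3]
after L2 α=0: [295/3, 65/2, 505/3]
after L3 α=1/2: [619/6, 489/4, 1027/6]
after L4 α=1/2: [1063/12, 629/8, 1813/12]
→ [89, 79, 151]

(2,1) stack=L1,L2,L3,L4; from [0,0,0]:
L1 α=1/2: [123, 19/2, 237/2]
L2 α=1/4: [447/4, 131/8, 1167/8]
L3 α=1/3: [243/2, 373/4, 1943/12]
L4 α=5/8: [1109/16, 2779/32, 2883/32]
rounded: [69, 87, 90]

query (0,0) [L1,L2,L3,L4,L5,L6] — begin 0,0,0
+L1 (α=0) → [0, 0, 0]
+L2 (α=4/7) → [16, 636/7, 104/7]
+L3 (α=1/4) → [53/4, 1479/14, 347/28]
+L4 (α=1) → [247, 107, 172]
+L5 (α=1/4) → [493/2, 457/4, 169]
+L6 (α=3/4) → [1927/8, 1357/16, 151]
= [241, 85, 151]

query (0,1) [L1,L2,L3,L4,L5,L6] — begin 0,0,0
+L1 (α=1/4) → [53/2, 77/4, 249/4]
+L2 (α=1/6) → [731/12, 937/24, 1873/24]
+L3 (α=1/2) → [2651/24, 2353/48, 6529/48]
+L4 (α=2/3) → [5339/72, 21265/144, 14401/144]
+L5 (α=2/3) → [7931/216, 85777/432, 79489/432]
+L6 (α=1/2) → [52643/432, 94417/864, 138241/864]
rounded: [122, 109, 160]

query (1,0) [L1,L2,L3,L4,L5,L6] — begin 0,0,0
+L1 (α=1/3) → [202/3, 32/3, 32/3]
+L2 (α=4/5) → [922/15, 1928/15, 2108/15]
+L3 (α=1/2) → [881/15, 4253/30, 5183/30]
+L4 (α=1/5) → [5414/75, 10681/75, 10441/75]
+L5 (α=1/2) → [6232/75, 7403/75, 6683/75]
+L6 (α=2/3) → [9832/225, 33203/225, 39083/225]
= [44, 148, 174]


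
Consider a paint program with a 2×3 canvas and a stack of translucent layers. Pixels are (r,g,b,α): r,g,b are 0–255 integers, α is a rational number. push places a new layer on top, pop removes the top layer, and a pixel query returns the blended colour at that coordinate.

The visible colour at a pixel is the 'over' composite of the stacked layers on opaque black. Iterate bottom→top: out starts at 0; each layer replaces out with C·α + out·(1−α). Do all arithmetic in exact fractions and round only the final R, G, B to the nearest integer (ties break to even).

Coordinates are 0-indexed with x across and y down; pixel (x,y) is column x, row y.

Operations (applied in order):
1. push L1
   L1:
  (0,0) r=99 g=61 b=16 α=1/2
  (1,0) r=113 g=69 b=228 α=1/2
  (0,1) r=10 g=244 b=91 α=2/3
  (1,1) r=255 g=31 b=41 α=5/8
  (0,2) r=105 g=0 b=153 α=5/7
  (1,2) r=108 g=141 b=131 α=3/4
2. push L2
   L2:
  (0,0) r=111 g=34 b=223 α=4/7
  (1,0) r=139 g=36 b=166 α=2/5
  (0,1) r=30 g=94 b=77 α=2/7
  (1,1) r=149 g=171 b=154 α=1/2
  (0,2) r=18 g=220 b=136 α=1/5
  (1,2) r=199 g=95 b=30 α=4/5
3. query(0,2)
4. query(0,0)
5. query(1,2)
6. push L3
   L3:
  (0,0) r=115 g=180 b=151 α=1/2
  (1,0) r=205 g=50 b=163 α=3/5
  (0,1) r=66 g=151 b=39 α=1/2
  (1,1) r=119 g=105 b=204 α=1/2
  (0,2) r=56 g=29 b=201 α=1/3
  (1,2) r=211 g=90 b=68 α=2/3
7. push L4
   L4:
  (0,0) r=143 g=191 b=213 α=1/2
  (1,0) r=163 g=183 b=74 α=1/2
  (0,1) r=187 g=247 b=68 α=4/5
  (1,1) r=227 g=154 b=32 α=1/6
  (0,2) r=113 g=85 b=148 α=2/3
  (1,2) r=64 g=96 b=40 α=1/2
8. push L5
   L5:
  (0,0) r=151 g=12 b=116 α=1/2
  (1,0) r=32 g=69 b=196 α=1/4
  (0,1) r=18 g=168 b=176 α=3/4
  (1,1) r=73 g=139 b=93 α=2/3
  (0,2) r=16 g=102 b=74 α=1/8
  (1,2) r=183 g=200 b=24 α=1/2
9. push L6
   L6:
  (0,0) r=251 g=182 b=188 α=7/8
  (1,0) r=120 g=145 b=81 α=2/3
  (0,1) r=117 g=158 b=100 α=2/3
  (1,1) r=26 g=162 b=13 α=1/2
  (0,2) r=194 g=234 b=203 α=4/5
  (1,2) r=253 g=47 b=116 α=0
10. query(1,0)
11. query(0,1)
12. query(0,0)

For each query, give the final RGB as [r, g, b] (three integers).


(0,2) stack=L1,L2; from [0,0,0]:
L1 α=5/7: [75, 0, 765/7]
L2 α=1/5: [318/5, 44, 4012/35]
= [64, 44, 115]

at x=0,y=0 over L1,L2:
after L1 α=1/2: [99/2, 61/2, 8]
after L2 α=4/7: [1185/14, 65/2, 916/7]
= [85, 32, 131]

at x=1,y=2 over L1,L2:
+L1 (α=3/4) → [81, 423/4, 393/4]
+L2 (α=4/5) → [877/5, 1943/20, 873/20]
= [175, 97, 44]

query (1,0) [L1,L2,L3,L4,L5,L6] — begin 0,0,0
after L1 α=1/2: [113/2, 69/2, 114]
after L2 α=2/5: [179/2, 351/10, 674/5]
after L3 α=3/5: [794/5, 1101/25, 3793/25]
after L4 α=1/2: [1609/10, 2838/25, 5643/50]
after L5 α=1/4: [5147/40, 10239/100, 26729/200]
after L6 α=2/3: [14747/120, 39239/300, 59129/600]
→ [123, 131, 99]

at x=0,y=1 over L1,L2,L3,L4,L5,L6:
after L1 α=2/3: [20/3, 488/3, 182/3]
after L2 α=2/7: [40/3, 3004/21, 196/3]
after L3 α=1/2: [119/3, 6175/42, 313/6]
after L4 α=4/5: [2363/15, 47671/210, 389/6]
after L5 α=3/4: [3173/60, 153511/840, 3557/24]
after L6 α=2/3: [17213/180, 418951/2520, 8357/72]
rounded: [96, 166, 116]

query (0,0) [L1,L2,L3,L4,L5,L6] — begin 0,0,0
+L1 (α=1/2) → [99/2, 61/2, 8]
+L2 (α=4/7) → [1185/14, 65/2, 916/7]
+L3 (α=1/2) → [2795/28, 425/4, 1973/14]
+L4 (α=1/2) → [6799/56, 1189/8, 4955/28]
+L5 (α=1/2) → [15255/112, 1285/16, 8203/56]
+L6 (α=7/8) → [212039/896, 21669/128, 81899/448]
rounded: [237, 169, 183]


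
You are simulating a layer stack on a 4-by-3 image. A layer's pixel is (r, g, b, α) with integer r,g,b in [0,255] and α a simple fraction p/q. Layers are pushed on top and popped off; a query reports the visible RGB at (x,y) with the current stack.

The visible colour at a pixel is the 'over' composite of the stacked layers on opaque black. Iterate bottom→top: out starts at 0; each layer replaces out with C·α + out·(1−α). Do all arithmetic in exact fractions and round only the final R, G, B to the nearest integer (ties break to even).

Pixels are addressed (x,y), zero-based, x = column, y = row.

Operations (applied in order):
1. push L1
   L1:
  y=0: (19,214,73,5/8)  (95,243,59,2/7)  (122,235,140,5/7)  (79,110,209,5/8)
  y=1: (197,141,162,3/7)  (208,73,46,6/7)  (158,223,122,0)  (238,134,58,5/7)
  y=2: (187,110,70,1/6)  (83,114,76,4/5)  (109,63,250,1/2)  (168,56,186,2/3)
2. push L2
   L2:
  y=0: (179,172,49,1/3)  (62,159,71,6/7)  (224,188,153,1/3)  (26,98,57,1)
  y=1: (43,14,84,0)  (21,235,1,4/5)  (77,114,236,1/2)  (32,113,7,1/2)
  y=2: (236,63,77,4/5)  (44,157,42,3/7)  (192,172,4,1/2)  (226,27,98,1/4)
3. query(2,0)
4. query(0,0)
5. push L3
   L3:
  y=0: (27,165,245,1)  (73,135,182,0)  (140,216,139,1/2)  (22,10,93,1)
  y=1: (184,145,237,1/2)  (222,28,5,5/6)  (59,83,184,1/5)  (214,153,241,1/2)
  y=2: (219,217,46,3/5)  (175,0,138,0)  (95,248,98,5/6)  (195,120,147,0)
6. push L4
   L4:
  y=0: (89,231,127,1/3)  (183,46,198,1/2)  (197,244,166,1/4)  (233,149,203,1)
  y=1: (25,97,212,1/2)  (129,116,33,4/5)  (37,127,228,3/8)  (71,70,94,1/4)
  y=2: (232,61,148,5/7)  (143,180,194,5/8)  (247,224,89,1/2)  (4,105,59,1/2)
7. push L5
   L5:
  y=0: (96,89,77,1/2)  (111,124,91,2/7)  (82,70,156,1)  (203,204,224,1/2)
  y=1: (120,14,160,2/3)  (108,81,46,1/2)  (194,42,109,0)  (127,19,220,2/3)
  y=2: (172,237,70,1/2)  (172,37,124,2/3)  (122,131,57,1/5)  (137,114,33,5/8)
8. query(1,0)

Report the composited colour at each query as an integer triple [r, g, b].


query (2,0) [L1,L2] — begin 0,0,0
+L1 (α=5/7) → [610/7, 1175/7, 100]
+L2 (α=1/3) → [2788/21, 1222/7, 353/3]
= [133, 175, 118]

at x=0,y=0 over L1,L2:
+L1 (α=5/8) → [95/8, 535/4, 365/8]
+L2 (α=1/3) → [811/12, 293/2, 187/4]
rounded: [68, 146, 47]

(1,0) stack=L1,L2,L3,L4,L5; from [0,0,0]:
after L1 α=2/7: [190/7, 486/7, 118/7]
after L2 α=6/7: [2794/49, 7164/49, 3100/49]
after L3 α=0: [2794/49, 7164/49, 3100/49]
after L4 α=1/2: [11761/98, 4709/49, 6401/49]
after L5 α=2/7: [80561/686, 35697/343, 40923/343]
= [117, 104, 119]
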